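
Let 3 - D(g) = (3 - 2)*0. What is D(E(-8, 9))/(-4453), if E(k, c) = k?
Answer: -3/4453 ≈ -0.00067370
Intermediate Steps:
D(g) = 3 (D(g) = 3 - (3 - 2)*0 = 3 - 0 = 3 - 1*0 = 3 + 0 = 3)
D(E(-8, 9))/(-4453) = 3/(-4453) = 3*(-1/4453) = -3/4453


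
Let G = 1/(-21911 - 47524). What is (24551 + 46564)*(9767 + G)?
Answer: 3215211764204/4629 ≈ 6.9458e+8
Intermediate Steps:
G = -1/69435 (G = 1/(-69435) = -1/69435 ≈ -1.4402e-5)
(24551 + 46564)*(9767 + G) = (24551 + 46564)*(9767 - 1/69435) = 71115*(678171644/69435) = 3215211764204/4629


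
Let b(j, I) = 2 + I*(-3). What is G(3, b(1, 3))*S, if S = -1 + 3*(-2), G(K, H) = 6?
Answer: -42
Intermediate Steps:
b(j, I) = 2 - 3*I
S = -7 (S = -1 - 6 = -7)
G(3, b(1, 3))*S = 6*(-7) = -42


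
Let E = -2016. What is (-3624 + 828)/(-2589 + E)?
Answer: 932/1535 ≈ 0.60717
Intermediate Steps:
(-3624 + 828)/(-2589 + E) = (-3624 + 828)/(-2589 - 2016) = -2796/(-4605) = -2796*(-1/4605) = 932/1535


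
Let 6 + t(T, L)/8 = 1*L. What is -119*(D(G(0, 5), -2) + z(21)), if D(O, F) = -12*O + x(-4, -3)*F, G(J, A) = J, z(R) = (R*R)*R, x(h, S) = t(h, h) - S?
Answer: -1120385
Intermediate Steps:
t(T, L) = -48 + 8*L (t(T, L) = -48 + 8*(1*L) = -48 + 8*L)
x(h, S) = -48 - S + 8*h (x(h, S) = (-48 + 8*h) - S = -48 - S + 8*h)
z(R) = R³ (z(R) = R²*R = R³)
D(O, F) = -77*F - 12*O (D(O, F) = -12*O + (-48 - 1*(-3) + 8*(-4))*F = -12*O + (-48 + 3 - 32)*F = -12*O - 77*F = -77*F - 12*O)
-119*(D(G(0, 5), -2) + z(21)) = -119*((-77*(-2) - 12*0) + 21³) = -119*((154 + 0) + 9261) = -119*(154 + 9261) = -119*9415 = -1120385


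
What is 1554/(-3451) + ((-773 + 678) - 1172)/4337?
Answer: -1587445/2138141 ≈ -0.74244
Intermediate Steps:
1554/(-3451) + ((-773 + 678) - 1172)/4337 = 1554*(-1/3451) + (-95 - 1172)*(1/4337) = -222/493 - 1267*1/4337 = -222/493 - 1267/4337 = -1587445/2138141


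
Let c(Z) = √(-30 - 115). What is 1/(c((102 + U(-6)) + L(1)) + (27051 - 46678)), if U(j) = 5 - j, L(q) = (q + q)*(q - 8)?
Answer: -19627/385219274 - I*√145/385219274 ≈ -5.095e-5 - 3.1259e-8*I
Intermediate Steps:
L(q) = 2*q*(-8 + q) (L(q) = (2*q)*(-8 + q) = 2*q*(-8 + q))
c(Z) = I*√145 (c(Z) = √(-145) = I*√145)
1/(c((102 + U(-6)) + L(1)) + (27051 - 46678)) = 1/(I*√145 + (27051 - 46678)) = 1/(I*√145 - 19627) = 1/(-19627 + I*√145)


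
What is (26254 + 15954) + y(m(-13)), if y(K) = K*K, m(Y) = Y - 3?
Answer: 42464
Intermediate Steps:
m(Y) = -3 + Y
y(K) = K²
(26254 + 15954) + y(m(-13)) = (26254 + 15954) + (-3 - 13)² = 42208 + (-16)² = 42208 + 256 = 42464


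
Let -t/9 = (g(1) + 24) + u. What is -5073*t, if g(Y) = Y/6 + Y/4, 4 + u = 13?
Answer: 6102819/4 ≈ 1.5257e+6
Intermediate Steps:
u = 9 (u = -4 + 13 = 9)
g(Y) = 5*Y/12 (g(Y) = Y*(⅙) + Y*(¼) = Y/6 + Y/4 = 5*Y/12)
t = -1203/4 (t = -9*(((5/12)*1 + 24) + 9) = -9*((5/12 + 24) + 9) = -9*(293/12 + 9) = -9*401/12 = -1203/4 ≈ -300.75)
-5073*t = -5073*(-1203/4) = 6102819/4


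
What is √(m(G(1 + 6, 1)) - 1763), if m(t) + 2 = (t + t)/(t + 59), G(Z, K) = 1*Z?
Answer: I*√1921854/33 ≈ 42.009*I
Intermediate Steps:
G(Z, K) = Z
m(t) = -2 + 2*t/(59 + t) (m(t) = -2 + (t + t)/(t + 59) = -2 + (2*t)/(59 + t) = -2 + 2*t/(59 + t))
√(m(G(1 + 6, 1)) - 1763) = √(-118/(59 + (1 + 6)) - 1763) = √(-118/(59 + 7) - 1763) = √(-118/66 - 1763) = √(-118*1/66 - 1763) = √(-59/33 - 1763) = √(-58238/33) = I*√1921854/33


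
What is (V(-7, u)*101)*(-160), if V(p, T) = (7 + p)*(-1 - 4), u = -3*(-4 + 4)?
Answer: 0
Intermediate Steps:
u = 0 (u = -3*0 = 0)
V(p, T) = -35 - 5*p (V(p, T) = (7 + p)*(-5) = -35 - 5*p)
(V(-7, u)*101)*(-160) = ((-35 - 5*(-7))*101)*(-160) = ((-35 + 35)*101)*(-160) = (0*101)*(-160) = 0*(-160) = 0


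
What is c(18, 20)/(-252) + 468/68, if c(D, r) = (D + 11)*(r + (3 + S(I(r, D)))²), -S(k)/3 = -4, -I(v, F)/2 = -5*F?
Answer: -13043/612 ≈ -21.312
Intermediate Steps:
I(v, F) = 10*F (I(v, F) = -(-10)*F = 10*F)
S(k) = 12 (S(k) = -3*(-4) = 12)
c(D, r) = (11 + D)*(225 + r) (c(D, r) = (D + 11)*(r + (3 + 12)²) = (11 + D)*(r + 15²) = (11 + D)*(r + 225) = (11 + D)*(225 + r))
c(18, 20)/(-252) + 468/68 = (2475 + 11*20 + 225*18 + 18*20)/(-252) + 468/68 = (2475 + 220 + 4050 + 360)*(-1/252) + 468*(1/68) = 7105*(-1/252) + 117/17 = -1015/36 + 117/17 = -13043/612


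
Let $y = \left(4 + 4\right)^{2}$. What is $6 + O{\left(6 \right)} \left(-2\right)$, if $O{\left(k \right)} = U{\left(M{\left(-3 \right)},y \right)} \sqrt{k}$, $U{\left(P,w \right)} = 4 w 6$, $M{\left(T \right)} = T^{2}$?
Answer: $6 - 3072 \sqrt{6} \approx -7518.8$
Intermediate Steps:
$y = 64$ ($y = 8^{2} = 64$)
$U{\left(P,w \right)} = 24 w$
$O{\left(k \right)} = 1536 \sqrt{k}$ ($O{\left(k \right)} = 24 \cdot 64 \sqrt{k} = 1536 \sqrt{k}$)
$6 + O{\left(6 \right)} \left(-2\right) = 6 + 1536 \sqrt{6} \left(-2\right) = 6 - 3072 \sqrt{6}$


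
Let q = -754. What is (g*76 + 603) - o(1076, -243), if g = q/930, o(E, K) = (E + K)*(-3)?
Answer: 1413778/465 ≈ 3040.4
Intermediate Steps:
o(E, K) = -3*E - 3*K
g = -377/465 (g = -754/930 = -754*1/930 = -377/465 ≈ -0.81075)
(g*76 + 603) - o(1076, -243) = (-377/465*76 + 603) - (-3*1076 - 3*(-243)) = (-28652/465 + 603) - (-3228 + 729) = 251743/465 - 1*(-2499) = 251743/465 + 2499 = 1413778/465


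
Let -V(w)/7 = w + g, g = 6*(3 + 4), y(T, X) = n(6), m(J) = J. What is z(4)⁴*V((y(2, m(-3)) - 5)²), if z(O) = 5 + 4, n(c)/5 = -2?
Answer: -12262509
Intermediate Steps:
n(c) = -10 (n(c) = 5*(-2) = -10)
z(O) = 9
y(T, X) = -10
g = 42 (g = 6*7 = 42)
V(w) = -294 - 7*w (V(w) = -7*(w + 42) = -7*(42 + w) = -294 - 7*w)
z(4)⁴*V((y(2, m(-3)) - 5)²) = 9⁴*(-294 - 7*(-10 - 5)²) = 6561*(-294 - 7*(-15)²) = 6561*(-294 - 7*225) = 6561*(-294 - 1575) = 6561*(-1869) = -12262509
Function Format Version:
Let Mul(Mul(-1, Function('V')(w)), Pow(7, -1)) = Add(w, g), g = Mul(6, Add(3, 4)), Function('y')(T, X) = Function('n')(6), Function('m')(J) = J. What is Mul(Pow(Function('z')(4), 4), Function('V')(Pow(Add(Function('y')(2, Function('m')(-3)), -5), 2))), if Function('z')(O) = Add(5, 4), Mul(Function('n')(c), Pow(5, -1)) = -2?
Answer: -12262509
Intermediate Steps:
Function('n')(c) = -10 (Function('n')(c) = Mul(5, -2) = -10)
Function('z')(O) = 9
Function('y')(T, X) = -10
g = 42 (g = Mul(6, 7) = 42)
Function('V')(w) = Add(-294, Mul(-7, w)) (Function('V')(w) = Mul(-7, Add(w, 42)) = Mul(-7, Add(42, w)) = Add(-294, Mul(-7, w)))
Mul(Pow(Function('z')(4), 4), Function('V')(Pow(Add(Function('y')(2, Function('m')(-3)), -5), 2))) = Mul(Pow(9, 4), Add(-294, Mul(-7, Pow(Add(-10, -5), 2)))) = Mul(6561, Add(-294, Mul(-7, Pow(-15, 2)))) = Mul(6561, Add(-294, Mul(-7, 225))) = Mul(6561, Add(-294, -1575)) = Mul(6561, -1869) = -12262509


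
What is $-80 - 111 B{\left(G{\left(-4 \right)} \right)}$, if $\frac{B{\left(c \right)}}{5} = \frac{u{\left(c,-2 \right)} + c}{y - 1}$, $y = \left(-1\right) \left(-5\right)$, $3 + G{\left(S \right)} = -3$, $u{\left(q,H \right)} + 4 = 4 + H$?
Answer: $1030$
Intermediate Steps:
$u{\left(q,H \right)} = H$ ($u{\left(q,H \right)} = -4 + \left(4 + H\right) = H$)
$G{\left(S \right)} = -6$ ($G{\left(S \right)} = -3 - 3 = -6$)
$y = 5$
$B{\left(c \right)} = - \frac{5}{2} + \frac{5 c}{4}$ ($B{\left(c \right)} = 5 \frac{-2 + c}{5 - 1} = 5 \frac{-2 + c}{4} = 5 \left(-2 + c\right) \frac{1}{4} = 5 \left(- \frac{1}{2} + \frac{c}{4}\right) = - \frac{5}{2} + \frac{5 c}{4}$)
$-80 - 111 B{\left(G{\left(-4 \right)} \right)} = -80 - 111 \left(- \frac{5}{2} + \frac{5}{4} \left(-6\right)\right) = -80 - 111 \left(- \frac{5}{2} - \frac{15}{2}\right) = -80 - -1110 = -80 + 1110 = 1030$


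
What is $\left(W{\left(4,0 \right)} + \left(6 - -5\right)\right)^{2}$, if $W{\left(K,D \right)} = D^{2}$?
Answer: $121$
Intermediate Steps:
$\left(W{\left(4,0 \right)} + \left(6 - -5\right)\right)^{2} = \left(0^{2} + \left(6 - -5\right)\right)^{2} = \left(0 + \left(6 + 5\right)\right)^{2} = \left(0 + 11\right)^{2} = 11^{2} = 121$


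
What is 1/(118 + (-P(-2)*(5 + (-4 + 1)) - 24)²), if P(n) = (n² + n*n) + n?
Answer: 1/1414 ≈ 0.00070721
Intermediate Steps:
P(n) = n + 2*n² (P(n) = (n² + n²) + n = 2*n² + n = n + 2*n²)
1/(118 + (-P(-2)*(5 + (-4 + 1)) - 24)²) = 1/(118 + (-(-2*(1 + 2*(-2)))*(5 + (-4 + 1)) - 24)²) = 1/(118 + (-(-2*(1 - 4))*(5 - 3) - 24)²) = 1/(118 + (-(-2*(-3))*2 - 24)²) = 1/(118 + (-6*2 - 24)²) = 1/(118 + (-1*12 - 24)²) = 1/(118 + (-12 - 24)²) = 1/(118 + (-36)²) = 1/(118 + 1296) = 1/1414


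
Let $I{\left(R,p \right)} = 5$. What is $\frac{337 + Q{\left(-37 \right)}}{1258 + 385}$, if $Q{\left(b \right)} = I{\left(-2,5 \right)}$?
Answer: $\frac{342}{1643} \approx 0.20816$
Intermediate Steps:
$Q{\left(b \right)} = 5$
$\frac{337 + Q{\left(-37 \right)}}{1258 + 385} = \frac{337 + 5}{1258 + 385} = \frac{342}{1643}$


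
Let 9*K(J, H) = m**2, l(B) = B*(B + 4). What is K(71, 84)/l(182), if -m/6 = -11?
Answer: 121/8463 ≈ 0.014298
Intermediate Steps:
m = 66 (m = -6*(-11) = 66)
l(B) = B*(4 + B)
K(J, H) = 484 (K(J, H) = (1/9)*66**2 = (1/9)*4356 = 484)
K(71, 84)/l(182) = 484/((182*(4 + 182))) = 484/((182*186)) = 484/33852 = 484*(1/33852) = 121/8463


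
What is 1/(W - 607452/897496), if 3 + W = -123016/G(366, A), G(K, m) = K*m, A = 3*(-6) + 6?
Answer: 123181326/2997282233 ≈ 0.041098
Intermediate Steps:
A = -12 (A = -18 + 6 = -12)
W = 13730/549 (W = -3 - 123016/(366*(-12)) = -3 - 123016/(-4392) = -3 - 123016*(-1/4392) = -3 + 15377/549 = 13730/549 ≈ 25.009)
1/(W - 607452/897496) = 1/(13730/549 - 607452/897496) = 1/(13730/549 - 607452*1/897496) = 1/(13730/549 - 151863/224374) = 1/(2997282233/123181326) = 123181326/2997282233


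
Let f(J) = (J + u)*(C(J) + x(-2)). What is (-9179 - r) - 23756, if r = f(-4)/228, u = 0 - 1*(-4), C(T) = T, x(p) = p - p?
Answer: -32935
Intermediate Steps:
x(p) = 0
u = 4 (u = 0 + 4 = 4)
f(J) = J*(4 + J) (f(J) = (J + 4)*(J + 0) = (4 + J)*J = J*(4 + J))
r = 0 (r = -4*(4 - 4)/228 = -4*0*(1/228) = 0*(1/228) = 0)
(-9179 - r) - 23756 = (-9179 - 1*0) - 23756 = (-9179 + 0) - 23756 = -9179 - 23756 = -32935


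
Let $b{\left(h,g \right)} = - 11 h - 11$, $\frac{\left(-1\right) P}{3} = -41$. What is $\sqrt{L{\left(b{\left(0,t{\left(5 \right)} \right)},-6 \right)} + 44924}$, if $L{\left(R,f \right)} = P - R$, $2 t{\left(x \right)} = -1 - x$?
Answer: $\sqrt{45058} \approx 212.27$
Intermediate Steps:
$P = 123$ ($P = \left(-3\right) \left(-41\right) = 123$)
$t{\left(x \right)} = - \frac{1}{2} - \frac{x}{2}$ ($t{\left(x \right)} = \frac{-1 - x}{2} = - \frac{1}{2} - \frac{x}{2}$)
$b{\left(h,g \right)} = -11 - 11 h$
$L{\left(R,f \right)} = 123 - R$
$\sqrt{L{\left(b{\left(0,t{\left(5 \right)} \right)},-6 \right)} + 44924} = \sqrt{\left(123 - \left(-11 - 0\right)\right) + 44924} = \sqrt{\left(123 - \left(-11 + 0\right)\right) + 44924} = \sqrt{\left(123 - -11\right) + 44924} = \sqrt{\left(123 + 11\right) + 44924} = \sqrt{134 + 44924} = \sqrt{45058}$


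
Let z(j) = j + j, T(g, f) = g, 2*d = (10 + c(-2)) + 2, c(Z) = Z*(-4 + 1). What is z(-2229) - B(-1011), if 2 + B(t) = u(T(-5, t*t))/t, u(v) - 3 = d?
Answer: -1501668/337 ≈ -4456.0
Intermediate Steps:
c(Z) = -3*Z (c(Z) = Z*(-3) = -3*Z)
d = 9 (d = ((10 - 3*(-2)) + 2)/2 = ((10 + 6) + 2)/2 = (16 + 2)/2 = (½)*18 = 9)
u(v) = 12 (u(v) = 3 + 9 = 12)
z(j) = 2*j
B(t) = -2 + 12/t
z(-2229) - B(-1011) = 2*(-2229) - (-2 + 12/(-1011)) = -4458 - (-2 + 12*(-1/1011)) = -4458 - (-2 - 4/337) = -4458 - 1*(-678/337) = -4458 + 678/337 = -1501668/337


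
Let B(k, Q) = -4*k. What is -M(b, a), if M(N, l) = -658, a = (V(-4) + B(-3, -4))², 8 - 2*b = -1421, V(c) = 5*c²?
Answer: 658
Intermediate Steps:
b = 1429/2 (b = 4 - ½*(-1421) = 4 + 1421/2 = 1429/2 ≈ 714.50)
a = 8464 (a = (5*(-4)² - 4*(-3))² = (5*16 + 12)² = (80 + 12)² = 92² = 8464)
-M(b, a) = -1*(-658) = 658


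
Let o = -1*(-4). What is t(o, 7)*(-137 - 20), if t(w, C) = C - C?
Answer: 0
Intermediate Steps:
o = 4
t(w, C) = 0
t(o, 7)*(-137 - 20) = 0*(-137 - 20) = 0*(-157) = 0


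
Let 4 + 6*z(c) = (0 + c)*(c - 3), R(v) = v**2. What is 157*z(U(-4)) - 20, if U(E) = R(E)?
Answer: 5318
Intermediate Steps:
U(E) = E**2
z(c) = -2/3 + c*(-3 + c)/6 (z(c) = -2/3 + ((0 + c)*(c - 3))/6 = -2/3 + (c*(-3 + c))/6 = -2/3 + c*(-3 + c)/6)
157*z(U(-4)) - 20 = 157*(-2/3 - 1/2*(-4)**2 + ((-4)**2)**2/6) - 20 = 157*(-2/3 - 1/2*16 + (1/6)*16**2) - 20 = 157*(-2/3 - 8 + (1/6)*256) - 20 = 157*(-2/3 - 8 + 128/3) - 20 = 157*34 - 20 = 5338 - 20 = 5318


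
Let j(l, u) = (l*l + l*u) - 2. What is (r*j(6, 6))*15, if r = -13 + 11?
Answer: -2100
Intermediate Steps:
j(l, u) = -2 + l² + l*u (j(l, u) = (l² + l*u) - 2 = -2 + l² + l*u)
r = -2
(r*j(6, 6))*15 = -2*(-2 + 6² + 6*6)*15 = -2*(-2 + 36 + 36)*15 = -2*70*15 = -140*15 = -2100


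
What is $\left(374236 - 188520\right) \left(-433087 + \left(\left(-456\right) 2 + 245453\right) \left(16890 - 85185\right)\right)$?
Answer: $-3101709900418312$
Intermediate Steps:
$\left(374236 - 188520\right) \left(-433087 + \left(\left(-456\right) 2 + 245453\right) \left(16890 - 85185\right)\right) = 185716 \left(-433087 + \left(-912 + 245453\right) \left(-68295\right)\right) = 185716 \left(-433087 + 244541 \left(-68295\right)\right) = 185716 \left(-433087 - 16700927595\right) = 185716 \left(-16701360682\right) = -3101709900418312$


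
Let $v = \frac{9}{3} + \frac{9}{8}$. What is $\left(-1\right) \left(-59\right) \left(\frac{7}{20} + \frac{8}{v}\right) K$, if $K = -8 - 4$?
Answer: $- \frac{89149}{55} \approx -1620.9$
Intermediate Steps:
$K = -12$ ($K = -8 - 4 = -12$)
$v = \frac{33}{8}$ ($v = 9 \cdot \frac{1}{3} + 9 \cdot \frac{1}{8} = 3 + \frac{9}{8} = \frac{33}{8} \approx 4.125$)
$\left(-1\right) \left(-59\right) \left(\frac{7}{20} + \frac{8}{v}\right) K = \left(-1\right) \left(-59\right) \left(\frac{7}{20} + \frac{8}{\frac{33}{8}}\right) \left(-12\right) = 59 \left(7 \cdot \frac{1}{20} + 8 \cdot \frac{8}{33}\right) \left(-12\right) = 59 \left(\frac{7}{20} + \frac{64}{33}\right) \left(-12\right) = 59 \cdot \frac{1511}{660} \left(-12\right) = 59 \left(- \frac{1511}{55}\right) = - \frac{89149}{55}$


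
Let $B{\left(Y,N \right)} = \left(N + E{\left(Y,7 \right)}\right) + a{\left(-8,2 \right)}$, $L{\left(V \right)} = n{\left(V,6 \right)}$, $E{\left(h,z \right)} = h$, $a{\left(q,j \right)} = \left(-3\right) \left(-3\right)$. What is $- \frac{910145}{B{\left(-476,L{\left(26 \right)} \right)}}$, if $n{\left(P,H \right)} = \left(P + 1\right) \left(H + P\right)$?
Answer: $- \frac{910145}{397} \approx -2292.6$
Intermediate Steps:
$a{\left(q,j \right)} = 9$
$n{\left(P,H \right)} = \left(1 + P\right) \left(H + P\right)$
$L{\left(V \right)} = 6 + V^{2} + 7 V$ ($L{\left(V \right)} = 6 + V + V^{2} + 6 V = 6 + V^{2} + 7 V$)
$B{\left(Y,N \right)} = 9 + N + Y$ ($B{\left(Y,N \right)} = \left(N + Y\right) + 9 = 9 + N + Y$)
$- \frac{910145}{B{\left(-476,L{\left(26 \right)} \right)}} = - \frac{910145}{9 + \left(6 + 26^{2} + 7 \cdot 26\right) - 476} = - \frac{910145}{9 + \left(6 + 676 + 182\right) - 476} = - \frac{910145}{9 + 864 - 476} = - \frac{910145}{397}$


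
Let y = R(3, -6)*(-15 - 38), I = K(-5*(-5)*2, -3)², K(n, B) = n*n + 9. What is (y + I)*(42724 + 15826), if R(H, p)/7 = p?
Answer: 368707324850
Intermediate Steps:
R(H, p) = 7*p
K(n, B) = 9 + n² (K(n, B) = n² + 9 = 9 + n²)
I = 6295081 (I = (9 + (-5*(-5)*2)²)² = (9 + (25*2)²)² = (9 + 50²)² = (9 + 2500)² = 2509² = 6295081)
y = 2226 (y = (7*(-6))*(-15 - 38) = -42*(-53) = 2226)
(y + I)*(42724 + 15826) = (2226 + 6295081)*(42724 + 15826) = 6297307*58550 = 368707324850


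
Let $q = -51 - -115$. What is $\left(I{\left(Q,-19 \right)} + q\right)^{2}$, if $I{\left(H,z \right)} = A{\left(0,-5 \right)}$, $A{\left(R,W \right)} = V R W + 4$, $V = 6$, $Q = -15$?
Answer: $4624$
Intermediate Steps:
$q = 64$ ($q = -51 + 115 = 64$)
$A{\left(R,W \right)} = 4 + 6 R W$ ($A{\left(R,W \right)} = 6 R W + 4 = 4 + 6 R W$)
$I{\left(H,z \right)} = 4$ ($I{\left(H,z \right)} = 4 + 6 \cdot 0 \left(-5\right) = 4 + 0 = 4$)
$\left(I{\left(Q,-19 \right)} + q\right)^{2} = \left(4 + 64\right)^{2} = 68^{2} = 4624$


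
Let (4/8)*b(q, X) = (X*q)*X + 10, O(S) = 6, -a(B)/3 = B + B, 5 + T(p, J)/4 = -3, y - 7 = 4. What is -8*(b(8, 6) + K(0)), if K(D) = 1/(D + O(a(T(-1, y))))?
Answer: -14308/3 ≈ -4769.3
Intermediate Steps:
y = 11 (y = 7 + 4 = 11)
T(p, J) = -32 (T(p, J) = -20 + 4*(-3) = -20 - 12 = -32)
a(B) = -6*B (a(B) = -3*(B + B) = -6*B)
K(D) = 1/(6 + D) (K(D) = 1/(D + 6) = 1/(6 + D))
b(q, X) = 20 + 2*q*X² (b(q, X) = 2*((X*q)*X + 10) = 2*(q*X² + 10) = 2*(10 + q*X²) = 20 + 2*q*X²)
-8*(b(8, 6) + K(0)) = -8*((20 + 2*8*6²) + 1/(6 + 0)) = -8*((20 + 2*8*36) + 1/6) = -8*((20 + 576) + ⅙) = -8*(596 + ⅙) = -8*3577/6 = -14308/3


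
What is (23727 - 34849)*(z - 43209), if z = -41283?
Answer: 939720024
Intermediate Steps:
(23727 - 34849)*(z - 43209) = (23727 - 34849)*(-41283 - 43209) = -11122*(-84492) = 939720024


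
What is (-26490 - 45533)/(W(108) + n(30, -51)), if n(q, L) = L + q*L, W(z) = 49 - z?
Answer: 72023/1640 ≈ 43.916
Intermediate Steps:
n(q, L) = L + L*q
(-26490 - 45533)/(W(108) + n(30, -51)) = (-26490 - 45533)/((49 - 1*108) - 51*(1 + 30)) = -72023/((49 - 108) - 51*31) = -72023/(-59 - 1581) = -72023/(-1640) = -72023*(-1/1640) = 72023/1640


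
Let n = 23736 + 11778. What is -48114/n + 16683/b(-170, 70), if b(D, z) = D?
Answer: -33369969/335410 ≈ -99.490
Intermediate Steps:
n = 35514
-48114/n + 16683/b(-170, 70) = -48114/35514 + 16683/(-170) = -48114*1/35514 + 16683*(-1/170) = -2673/1973 - 16683/170 = -33369969/335410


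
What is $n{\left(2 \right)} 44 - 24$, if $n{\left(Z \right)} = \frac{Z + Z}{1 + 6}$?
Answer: $\frac{8}{7} \approx 1.1429$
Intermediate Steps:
$n{\left(Z \right)} = \frac{2 Z}{7}$
$n{\left(2 \right)} 44 - 24 = \frac{2}{7} \cdot 2 \cdot 44 - 24 = \frac{4}{7} \cdot 44 - 24 = \frac{176}{7} - 24 = \frac{8}{7}$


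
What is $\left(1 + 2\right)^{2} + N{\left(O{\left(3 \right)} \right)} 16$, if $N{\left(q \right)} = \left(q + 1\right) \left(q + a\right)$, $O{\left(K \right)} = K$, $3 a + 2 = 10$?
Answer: $\frac{1115}{3} \approx 371.67$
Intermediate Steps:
$a = \frac{8}{3}$ ($a = - \frac{2}{3} + \frac{1}{3} \cdot 10 = - \frac{2}{3} + \frac{10}{3} = \frac{8}{3} \approx 2.6667$)
$N{\left(q \right)} = \left(1 + q\right) \left(\frac{8}{3} + q\right)$ ($N{\left(q \right)} = \left(q + 1\right) \left(q + \frac{8}{3}\right) = \left(1 + q\right) \left(\frac{8}{3} + q\right)$)
$\left(1 + 2\right)^{2} + N{\left(O{\left(3 \right)} \right)} 16 = \left(1 + 2\right)^{2} + \left(\frac{8}{3} + 3^{2} + \frac{11}{3} \cdot 3\right) 16 = 3^{2} + \left(\frac{8}{3} + 9 + 11\right) 16 = 9 + \frac{68}{3} \cdot 16 = 9 + \frac{1088}{3} = \frac{1115}{3}$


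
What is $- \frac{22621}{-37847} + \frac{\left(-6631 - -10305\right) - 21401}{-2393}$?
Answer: $\frac{725045822}{90567871} \approx 8.0056$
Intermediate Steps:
$- \frac{22621}{-37847} + \frac{\left(-6631 - -10305\right) - 21401}{-2393} = \left(-22621\right) \left(- \frac{1}{37847}\right) + \left(\left(-6631 + 10305\right) - 21401\right) \left(- \frac{1}{2393}\right) = \frac{22621}{37847} + \left(3674 - 21401\right) \left(- \frac{1}{2393}\right) = \frac{22621}{37847} - - \frac{17727}{2393} = \frac{22621}{37847} + \frac{17727}{2393} = \frac{725045822}{90567871}$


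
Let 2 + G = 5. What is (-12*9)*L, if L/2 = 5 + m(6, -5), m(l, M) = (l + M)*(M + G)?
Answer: -648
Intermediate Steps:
G = 3 (G = -2 + 5 = 3)
m(l, M) = (3 + M)*(M + l) (m(l, M) = (l + M)*(M + 3) = (M + l)*(3 + M) = (3 + M)*(M + l))
L = 6 (L = 2*(5 + ((-5)² + 3*(-5) + 3*6 - 5*6)) = 2*(5 + (25 - 15 + 18 - 30)) = 2*(5 - 2) = 2*3 = 6)
(-12*9)*L = -12*9*6 = -108*6 = -648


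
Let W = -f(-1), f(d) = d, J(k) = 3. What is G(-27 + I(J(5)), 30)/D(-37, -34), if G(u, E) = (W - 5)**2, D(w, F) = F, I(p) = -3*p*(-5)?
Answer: -8/17 ≈ -0.47059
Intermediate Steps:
I(p) = 15*p
W = 1 (W = -1*(-1) = 1)
G(u, E) = 16 (G(u, E) = (1 - 5)**2 = (-4)**2 = 16)
G(-27 + I(J(5)), 30)/D(-37, -34) = 16/(-34) = 16*(-1/34) = -8/17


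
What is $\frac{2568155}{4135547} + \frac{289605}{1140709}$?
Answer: $\frac{4127192610830}{4717455682823} \approx 0.87488$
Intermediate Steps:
$\frac{2568155}{4135547} + \frac{289605}{1140709} = \frac{4127192610830}{4717455682823}$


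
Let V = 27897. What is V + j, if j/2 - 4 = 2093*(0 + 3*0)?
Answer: 27905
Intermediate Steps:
j = 8 (j = 8 + 2*(2093*(0 + 3*0)) = 8 + 2*(2093*(0 + 0)) = 8 + 2*(2093*0) = 8 + 2*0 = 8 + 0 = 8)
V + j = 27897 + 8 = 27905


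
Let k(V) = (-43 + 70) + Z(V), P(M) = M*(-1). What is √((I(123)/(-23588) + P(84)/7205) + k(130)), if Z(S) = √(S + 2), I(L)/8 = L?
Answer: √(48644596947007545 + 3610440743546450*√33)/42487885 ≈ 6.1997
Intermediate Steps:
P(M) = -M
I(L) = 8*L
Z(S) = √(2 + S)
k(V) = 27 + √(2 + V) (k(V) = (-43 + 70) + √(2 + V) = 27 + √(2 + V))
√((I(123)/(-23588) + P(84)/7205) + k(130)) = √(((8*123)/(-23588) - 1*84/7205) + (27 + √(2 + 130))) = √((984*(-1/23588) - 84*1/7205) + (27 + √132)) = √((-246/5897 - 84/7205) + (27 + 2*√33)) = √(-2267778/42487885 + (27 + 2*√33)) = √(1144905117/42487885 + 2*√33)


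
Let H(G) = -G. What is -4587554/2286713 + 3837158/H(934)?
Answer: -4389381928545/1067894971 ≈ -4110.3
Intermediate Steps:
-4587554/2286713 + 3837158/H(934) = -4587554/2286713 + 3837158/((-1*934)) = -4587554*1/2286713 + 3837158/(-934) = -4587554/2286713 + 3837158*(-1/934) = -4587554/2286713 - 1918579/467 = -4389381928545/1067894971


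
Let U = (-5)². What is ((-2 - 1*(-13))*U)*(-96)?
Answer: -26400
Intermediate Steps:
U = 25
((-2 - 1*(-13))*U)*(-96) = ((-2 - 1*(-13))*25)*(-96) = ((-2 + 13)*25)*(-96) = (11*25)*(-96) = 275*(-96) = -26400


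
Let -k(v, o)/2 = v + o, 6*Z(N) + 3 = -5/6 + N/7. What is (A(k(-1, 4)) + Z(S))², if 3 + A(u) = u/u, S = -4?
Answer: 474721/63504 ≈ 7.4754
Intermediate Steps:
Z(N) = -23/36 + N/42 (Z(N) = -½ + (-5/6 + N/7)/6 = -½ + (-5*⅙ + N*(⅐))/6 = -½ + (-⅚ + N/7)/6 = -½ + (-5/36 + N/42) = -23/36 + N/42)
k(v, o) = -2*o - 2*v (k(v, o) = -2*(v + o) = -2*(o + v) = -2*o - 2*v)
A(u) = -2 (A(u) = -3 + u/u = -3 + 1 = -2)
(A(k(-1, 4)) + Z(S))² = (-2 + (-23/36 + (1/42)*(-4)))² = (-2 + (-23/36 - 2/21))² = (-2 - 185/252)² = (-689/252)² = 474721/63504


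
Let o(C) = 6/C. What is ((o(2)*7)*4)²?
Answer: 7056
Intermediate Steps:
((o(2)*7)*4)² = (((6/2)*7)*4)² = (((6*(½))*7)*4)² = ((3*7)*4)² = (21*4)² = 84² = 7056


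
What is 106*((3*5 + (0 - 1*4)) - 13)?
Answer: -212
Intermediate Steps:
106*((3*5 + (0 - 1*4)) - 13) = 106*((15 + (0 - 4)) - 13) = 106*((15 - 4) - 13) = 106*(11 - 13) = 106*(-2) = -212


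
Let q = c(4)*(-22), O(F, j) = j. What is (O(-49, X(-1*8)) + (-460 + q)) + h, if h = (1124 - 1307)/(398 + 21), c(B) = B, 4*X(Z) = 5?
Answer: -917085/1676 ≈ -547.19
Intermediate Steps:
X(Z) = 5/4 (X(Z) = (1/4)*5 = 5/4)
h = -183/419 ≈ -0.43675
q = -88 (q = 4*(-22) = -88)
(O(-49, X(-1*8)) + (-460 + q)) + h = (5/4 + (-460 - 88)) - 183/419 = (5/4 - 548) - 183/419 = -2187/4 - 183/419 = -917085/1676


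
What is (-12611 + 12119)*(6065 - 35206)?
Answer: 14337372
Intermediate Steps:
(-12611 + 12119)*(6065 - 35206) = -492*(-29141) = 14337372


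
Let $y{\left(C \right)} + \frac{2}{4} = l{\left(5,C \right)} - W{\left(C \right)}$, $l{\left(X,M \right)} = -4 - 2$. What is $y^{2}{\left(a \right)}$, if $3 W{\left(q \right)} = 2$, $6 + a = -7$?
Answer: $\frac{1849}{36} \approx 51.361$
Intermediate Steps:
$l{\left(X,M \right)} = -6$
$a = -13$ ($a = -6 - 7 = -13$)
$W{\left(q \right)} = \frac{2}{3}$ ($W{\left(q \right)} = \frac{1}{3} \cdot 2 = \frac{2}{3}$)
$y{\left(C \right)} = - \frac{43}{6}$ ($y{\left(C \right)} = - \frac{1}{2} - \frac{20}{3} = - \frac{43}{6}$)
$y^{2}{\left(a \right)} = \left(- \frac{43}{6}\right)^{2} = \frac{1849}{36}$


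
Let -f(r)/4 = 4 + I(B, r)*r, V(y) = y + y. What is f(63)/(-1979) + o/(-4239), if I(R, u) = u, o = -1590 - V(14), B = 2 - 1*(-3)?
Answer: 70568210/8388981 ≈ 8.4120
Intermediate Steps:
V(y) = 2*y
B = 5 (B = 2 + 3 = 5)
o = -1618 (o = -1590 - 2*14 = -1590 - 1*28 = -1590 - 28 = -1618)
f(r) = -16 - 4*r**2 (f(r) = -4*(4 + r*r) = -4*(4 + r**2) = -16 - 4*r**2)
f(63)/(-1979) + o/(-4239) = (-16 - 4*63**2)/(-1979) - 1618/(-4239) = (-16 - 4*3969)*(-1/1979) - 1618*(-1/4239) = (-16 - 15876)*(-1/1979) + 1618/4239 = -15892*(-1/1979) + 1618/4239 = 15892/1979 + 1618/4239 = 70568210/8388981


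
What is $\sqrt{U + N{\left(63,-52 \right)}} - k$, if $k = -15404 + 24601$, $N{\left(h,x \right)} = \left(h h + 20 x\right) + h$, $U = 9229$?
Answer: $-9197 + 11 \sqrt{101} \approx -9086.5$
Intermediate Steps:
$N{\left(h,x \right)} = h + h^{2} + 20 x$ ($N{\left(h,x \right)} = \left(h^{2} + 20 x\right) + h = h + h^{2} + 20 x$)
$k = 9197$
$\sqrt{U + N{\left(63,-52 \right)}} - k = \sqrt{9229 + \left(63 + 63^{2} + 20 \left(-52\right)\right)} - 9197 = \sqrt{9229 + \left(63 + 3969 - 1040\right)} - 9197 = \sqrt{9229 + 2992} - 9197 = \sqrt{12221} - 9197 = 11 \sqrt{101} - 9197 = -9197 + 11 \sqrt{101}$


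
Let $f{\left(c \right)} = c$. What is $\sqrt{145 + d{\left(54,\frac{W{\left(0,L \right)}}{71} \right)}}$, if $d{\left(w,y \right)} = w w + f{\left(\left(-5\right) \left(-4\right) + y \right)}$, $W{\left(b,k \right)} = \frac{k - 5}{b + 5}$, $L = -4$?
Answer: $\frac{\sqrt{388279830}}{355} \approx 55.507$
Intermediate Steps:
$W{\left(b,k \right)} = \frac{-5 + k}{5 + b}$
$d{\left(w,y \right)} = 20 + y + w^{2}$ ($d{\left(w,y \right)} = w w + \left(\left(-5\right) \left(-4\right) + y\right) = w^{2} + \left(20 + y\right) = 20 + y + w^{2}$)
$\sqrt{145 + d{\left(54,\frac{W{\left(0,L \right)}}{71} \right)}} = \sqrt{145 + \left(20 + \frac{\frac{1}{5 + 0} \left(-5 - 4\right)}{71} + 54^{2}\right)} = \sqrt{145 + \left(20 + \frac{1}{5} \left(-9\right) \frac{1}{71} + 2916\right)} = \sqrt{145 + \left(20 - \frac{9}{355} + 2916\right)} = \sqrt{145 + \frac{1042271}{355}} = \sqrt{\frac{1093746}{355}} = \frac{\sqrt{388279830}}{355}$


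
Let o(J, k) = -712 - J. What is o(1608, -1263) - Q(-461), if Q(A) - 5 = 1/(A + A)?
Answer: -2143649/922 ≈ -2325.0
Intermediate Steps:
Q(A) = 5 + 1/(2*A) (Q(A) = 5 + 1/(A + A) = 5 + 1/(2*A))
o(1608, -1263) - Q(-461) = (-712 - 1*1608) - (5 + (½)/(-461)) = (-712 - 1608) - (5 + (½)*(-1/461)) = -2320 - (5 - 1/922) = -2320 - 1*4609/922 = -2320 - 4609/922 = -2143649/922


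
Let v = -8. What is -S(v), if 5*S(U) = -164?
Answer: 164/5 ≈ 32.800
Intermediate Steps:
S(U) = -164/5 (S(U) = (1/5)*(-164) = -164/5)
-S(v) = -1*(-164/5) = 164/5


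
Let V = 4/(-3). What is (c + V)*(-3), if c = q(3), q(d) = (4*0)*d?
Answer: 4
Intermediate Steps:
V = -4/3 (V = 4*(-⅓) = -4/3 ≈ -1.3333)
q(d) = 0 (q(d) = 0*d = 0)
c = 0
(c + V)*(-3) = (0 - 4/3)*(-3) = -4/3*(-3) = 4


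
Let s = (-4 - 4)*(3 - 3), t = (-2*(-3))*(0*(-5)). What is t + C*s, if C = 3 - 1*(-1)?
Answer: 0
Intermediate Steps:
C = 4 (C = 3 + 1 = 4)
t = 0 (t = 6*0 = 0)
s = 0 (s = -8*0 = 0)
t + C*s = 0 + 4*0 = 0 + 0 = 0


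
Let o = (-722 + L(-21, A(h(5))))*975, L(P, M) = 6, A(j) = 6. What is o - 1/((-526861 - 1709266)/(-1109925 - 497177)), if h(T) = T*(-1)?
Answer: -1561041865802/2236127 ≈ -6.9810e+5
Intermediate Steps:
h(T) = -T
o = -698100 (o = (-722 + 6)*975 = -716*975 = -698100)
o - 1/((-526861 - 1709266)/(-1109925 - 497177)) = -698100 - 1/((-526861 - 1709266)/(-1109925 - 497177)) = -698100 - 1/((-2236127/(-1607102))) = -698100 - 1/((-2236127*(-1/1607102))) = -698100 - 1/2236127/1607102 = -698100 - 1*1607102/2236127 = -698100 - 1607102/2236127 = -1561041865802/2236127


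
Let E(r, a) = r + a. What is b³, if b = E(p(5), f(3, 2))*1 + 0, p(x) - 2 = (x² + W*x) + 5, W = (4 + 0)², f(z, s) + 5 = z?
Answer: 1331000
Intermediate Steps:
f(z, s) = -5 + z
W = 16 (W = 4² = 16)
p(x) = 7 + x² + 16*x (p(x) = 2 + ((x² + 16*x) + 5) = 2 + (5 + x² + 16*x) = 7 + x² + 16*x)
E(r, a) = a + r
b = 110 (b = ((-5 + 3) + (7 + 5² + 16*5))*1 + 0 = (-2 + (7 + 25 + 80))*1 + 0 = (-2 + 112)*1 + 0 = 110*1 + 0 = 110 + 0 = 110)
b³ = 110³ = 1331000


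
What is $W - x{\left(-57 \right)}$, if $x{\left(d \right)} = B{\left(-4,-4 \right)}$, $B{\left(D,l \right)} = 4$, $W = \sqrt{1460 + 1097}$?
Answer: $-4 + \sqrt{2557} \approx 46.567$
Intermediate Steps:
$W = \sqrt{2557} \approx 50.567$
$x{\left(d \right)} = 4$
$W - x{\left(-57 \right)} = \sqrt{2557} - 4 = -4 + \sqrt{2557}$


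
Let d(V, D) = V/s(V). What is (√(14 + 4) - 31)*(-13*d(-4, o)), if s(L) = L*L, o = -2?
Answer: -403/4 + 39*√2/4 ≈ -86.961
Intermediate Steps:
s(L) = L²
d(V, D) = 1/V (d(V, D) = V/(V²) = V/V² = 1/V)
(√(14 + 4) - 31)*(-13*d(-4, o)) = (√(14 + 4) - 31)*(-13/(-4)) = (√18 - 31)*(-13*(-¼)) = (3*√2 - 31)*(13/4) = (-31 + 3*√2)*(13/4) = -403/4 + 39*√2/4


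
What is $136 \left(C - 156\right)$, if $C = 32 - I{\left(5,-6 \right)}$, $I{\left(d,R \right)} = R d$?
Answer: $-12784$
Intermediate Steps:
$C = 62$ ($C = 32 - \left(-6\right) 5 = 32 - -30 = 32 + 30 = 62$)
$136 \left(C - 156\right) = 136 \left(62 - 156\right) = 136 \left(-94\right) = -12784$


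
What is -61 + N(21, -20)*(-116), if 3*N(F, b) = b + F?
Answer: -299/3 ≈ -99.667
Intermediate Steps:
N(F, b) = F/3 + b/3 (N(F, b) = (b + F)/3 = (F + b)/3 = F/3 + b/3)
-61 + N(21, -20)*(-116) = -61 + ((⅓)*21 + (⅓)*(-20))*(-116) = -61 + (7 - 20/3)*(-116) = -61 + (⅓)*(-116) = -61 - 116/3 = -299/3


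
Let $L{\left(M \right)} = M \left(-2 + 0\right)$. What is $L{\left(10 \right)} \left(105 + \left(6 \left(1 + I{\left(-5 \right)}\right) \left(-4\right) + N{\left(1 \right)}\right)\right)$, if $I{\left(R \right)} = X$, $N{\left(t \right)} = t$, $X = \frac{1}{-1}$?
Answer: $-2120$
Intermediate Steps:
$X = -1$
$I{\left(R \right)} = -1$
$L{\left(M \right)} = - 2 M$ ($L{\left(M \right)} = M \left(-2\right) = - 2 M$)
$L{\left(10 \right)} \left(105 + \left(6 \left(1 + I{\left(-5 \right)}\right) \left(-4\right) + N{\left(1 \right)}\right)\right) = \left(-2\right) 10 \left(105 + \left(6 \left(1 - 1\right) \left(-4\right) + 1\right)\right) = - 20 \left(105 + \left(6 \cdot 0 \left(-4\right) + 1\right)\right) = - 20 \left(105 + \left(0 \left(-4\right) + 1\right)\right) = - 20 \left(105 + \left(0 + 1\right)\right) = - 20 \left(105 + 1\right) = \left(-20\right) 106 = -2120$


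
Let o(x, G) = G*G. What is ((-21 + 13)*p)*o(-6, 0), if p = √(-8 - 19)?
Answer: 0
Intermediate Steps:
o(x, G) = G²
p = 3*I*√3 (p = √(-27) = 3*I*√3 ≈ 5.1962*I)
((-21 + 13)*p)*o(-6, 0) = ((-21 + 13)*(3*I*√3))*0² = -24*I*√3*0 = 0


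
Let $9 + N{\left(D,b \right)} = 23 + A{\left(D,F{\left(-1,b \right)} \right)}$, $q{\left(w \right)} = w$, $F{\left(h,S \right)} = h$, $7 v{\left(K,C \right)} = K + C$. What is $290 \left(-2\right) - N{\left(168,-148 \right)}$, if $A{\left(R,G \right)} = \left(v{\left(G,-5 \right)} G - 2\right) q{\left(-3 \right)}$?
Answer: $- \frac{4182}{7} \approx -597.43$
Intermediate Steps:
$v{\left(K,C \right)} = \frac{C}{7} + \frac{K}{7}$ ($v{\left(K,C \right)} = \frac{K + C}{7} = \frac{C + K}{7} = \frac{C}{7} + \frac{K}{7}$)
$A{\left(R,G \right)} = 6 - 3 G \left(- \frac{5}{7} + \frac{G}{7}\right)$ ($A{\left(R,G \right)} = \left(\left(\frac{1}{7} \left(-5\right) + \frac{G}{7}\right) G - 2\right) \left(-3\right) = \left(\left(- \frac{5}{7} + \frac{G}{7}\right) G - 2\right) \left(-3\right) = \left(G \left(- \frac{5}{7} + \frac{G}{7}\right) - 2\right) \left(-3\right) = \left(-2 + G \left(- \frac{5}{7} + \frac{G}{7}\right)\right) \left(-3\right) = 6 - 3 G \left(- \frac{5}{7} + \frac{G}{7}\right)$)
$N{\left(D,b \right)} = \frac{122}{7}$ ($N{\left(D,b \right)} = -9 + \left(23 + \left(6 - - \frac{3 \left(-5 - 1\right)}{7}\right)\right) = -9 + \left(23 + \left(6 - \left(- \frac{3}{7}\right) \left(-6\right)\right)\right) = -9 + \left(23 + \left(6 - \frac{18}{7}\right)\right) = -9 + \left(23 + \frac{24}{7}\right) = -9 + \frac{185}{7} = \frac{122}{7}$)
$290 \left(-2\right) - N{\left(168,-148 \right)} = 290 \left(-2\right) - \frac{122}{7} = -580 - \frac{122}{7} = - \frac{4182}{7}$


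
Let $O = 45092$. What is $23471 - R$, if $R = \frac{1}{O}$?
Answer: $\frac{1058354331}{45092} \approx 23471.0$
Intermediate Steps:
$R = \frac{1}{45092} \approx 2.2177 \cdot 10^{-5}$
$23471 - R = 23471 - \frac{1}{45092} = \frac{1058354331}{45092}$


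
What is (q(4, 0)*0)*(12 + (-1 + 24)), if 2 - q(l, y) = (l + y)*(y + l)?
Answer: 0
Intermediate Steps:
q(l, y) = 2 - (l + y)**2 (q(l, y) = 2 - (l + y)*(y + l) = 2 - (l + y)*(l + y) = 2 - (l + y)**2)
(q(4, 0)*0)*(12 + (-1 + 24)) = ((2 - (4 + 0)**2)*0)*(12 + (-1 + 24)) = ((2 - 1*4**2)*0)*(12 + 23) = ((2 - 1*16)*0)*35 = ((2 - 16)*0)*35 = -14*0*35 = 0*35 = 0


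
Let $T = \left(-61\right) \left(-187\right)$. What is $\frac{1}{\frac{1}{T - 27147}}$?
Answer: $-15740$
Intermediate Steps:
$T = 11407$
$\frac{1}{\frac{1}{T - 27147}} = \frac{1}{\frac{1}{11407 - 27147}} = \frac{1}{\frac{1}{-15740}} = \frac{1}{- \frac{1}{15740}} = -15740$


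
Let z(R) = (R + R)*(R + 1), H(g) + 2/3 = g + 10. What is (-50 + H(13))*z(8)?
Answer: -3984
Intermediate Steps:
H(g) = 28/3 + g (H(g) = -2/3 + (g + 10) = -2/3 + (10 + g) = 28/3 + g)
z(R) = 2*R*(1 + R) (z(R) = (2*R)*(1 + R) = 2*R*(1 + R))
(-50 + H(13))*z(8) = (-50 + (28/3 + 13))*(2*8*(1 + 8)) = (-50 + 67/3)*(2*8*9) = -83/3*144 = -3984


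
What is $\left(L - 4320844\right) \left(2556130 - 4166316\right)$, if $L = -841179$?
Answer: $8311817166278$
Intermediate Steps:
$\left(L - 4320844\right) \left(2556130 - 4166316\right) = \left(-841179 - 4320844\right) \left(2556130 - 4166316\right) = \left(-5162023\right) \left(-1610186\right) = 8311817166278$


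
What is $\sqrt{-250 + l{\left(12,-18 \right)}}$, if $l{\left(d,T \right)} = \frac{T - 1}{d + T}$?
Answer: $\frac{i \sqrt{8886}}{6} \approx 15.711 i$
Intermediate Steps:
$l{\left(d,T \right)} = \frac{-1 + T}{T + d}$
$\sqrt{-250 + l{\left(12,-18 \right)}} = \sqrt{-250 + \frac{-1 - 18}{-18 + 12}} = \sqrt{-250 + \frac{1}{-6} \left(-19\right)} = \sqrt{-250 - - \frac{19}{6}} = \sqrt{-250 + \frac{19}{6}} = \sqrt{- \frac{1481}{6}} = \frac{i \sqrt{8886}}{6}$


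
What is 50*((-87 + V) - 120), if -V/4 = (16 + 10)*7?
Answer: -46750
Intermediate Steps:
V = -728 (V = -4*(16 + 10)*7 = -104*7 = -4*182 = -728)
50*((-87 + V) - 120) = 50*((-87 - 728) - 120) = 50*(-815 - 120) = 50*(-935) = -46750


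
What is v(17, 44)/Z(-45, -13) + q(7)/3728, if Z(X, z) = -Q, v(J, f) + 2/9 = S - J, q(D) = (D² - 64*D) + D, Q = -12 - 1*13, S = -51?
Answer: -297149/104850 ≈ -2.8340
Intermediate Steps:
Q = -25 (Q = -12 - 13 = -25)
q(D) = D² - 63*D
v(J, f) = -461/9 - J (v(J, f) = -2/9 + (-51 - J) = -461/9 - J)
Z(X, z) = 25 (Z(X, z) = -1*(-25) = 25)
v(17, 44)/Z(-45, -13) + q(7)/3728 = (-461/9 - 1*17)/25 + (7*(-63 + 7))/3728 = (-461/9 - 17)*(1/25) + (7*(-56))*(1/3728) = -614/9*1/25 - 392*1/3728 = -614/225 - 49/466 = -297149/104850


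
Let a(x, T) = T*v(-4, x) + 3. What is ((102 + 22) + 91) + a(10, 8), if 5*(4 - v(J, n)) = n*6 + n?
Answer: 138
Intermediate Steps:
v(J, n) = 4 - 7*n/5 (v(J, n) = 4 - (n*6 + n)/5 = 4 - (6*n + n)/5 = 4 - 7*n/5)
a(x, T) = 3 + T*(4 - 7*x/5) (a(x, T) = T*(4 - 7*x/5) + 3 = 3 + T*(4 - 7*x/5))
((102 + 22) + 91) + a(10, 8) = ((102 + 22) + 91) + (3 - ⅕*8*(-20 + 7*10)) = (124 + 91) + (3 - ⅕*8*(-20 + 70)) = 215 + (3 - ⅕*8*50) = 215 + (3 - 80) = 215 - 77 = 138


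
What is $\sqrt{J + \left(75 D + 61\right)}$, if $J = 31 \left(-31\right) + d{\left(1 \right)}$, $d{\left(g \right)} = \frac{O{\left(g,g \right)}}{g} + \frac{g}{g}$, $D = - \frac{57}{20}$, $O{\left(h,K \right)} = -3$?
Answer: $\frac{i \sqrt{4463}}{2} \approx 33.403 i$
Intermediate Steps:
$D = - \frac{57}{20}$ ($D = \left(-57\right) \frac{1}{20} = - \frac{57}{20} \approx -2.85$)
$d{\left(g \right)} = 1 - \frac{3}{g}$ ($d{\left(g \right)} = - \frac{3}{g} + \frac{g}{g} = - \frac{3}{g} + 1 = 1 - \frac{3}{g}$)
$J = -963$ ($J = 31 \left(-31\right) + \frac{-3 + 1}{1} = -961 + 1 \left(-2\right) = -961 - 2 = -963$)
$\sqrt{J + \left(75 D + 61\right)} = \sqrt{-963 + \left(75 \left(- \frac{57}{20}\right) + 61\right)} = \sqrt{-963 + \left(- \frac{855}{4} + 61\right)} = \sqrt{-963 - \frac{611}{4}} = \sqrt{- \frac{4463}{4}} = \frac{i \sqrt{4463}}{2}$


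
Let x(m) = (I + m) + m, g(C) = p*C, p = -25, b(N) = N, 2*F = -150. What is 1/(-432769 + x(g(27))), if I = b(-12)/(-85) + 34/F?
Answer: -1275/553502123 ≈ -2.3035e-6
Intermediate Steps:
F = -75 (F = (½)*(-150) = -75)
I = -398/1275 (I = -12/(-85) + 34/(-75) = -12*(-1/85) + 34*(-1/75) = 12/85 - 34/75 = -398/1275 ≈ -0.31216)
g(C) = -25*C
x(m) = -398/1275 + 2*m (x(m) = (-398/1275 + m) + m = -398/1275 + 2*m)
1/(-432769 + x(g(27))) = 1/(-432769 + (-398/1275 + 2*(-25*27))) = 1/(-432769 + (-398/1275 + 2*(-675))) = 1/(-432769 + (-398/1275 - 1350)) = 1/(-432769 - 1721648/1275) = 1/(-553502123/1275) = -1275/553502123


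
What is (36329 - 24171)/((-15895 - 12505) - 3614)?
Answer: -6079/16007 ≈ -0.37977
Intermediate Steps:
(36329 - 24171)/((-15895 - 12505) - 3614) = 12158/(-28400 - 3614) = 12158/(-32014) = 12158*(-1/32014) = -6079/16007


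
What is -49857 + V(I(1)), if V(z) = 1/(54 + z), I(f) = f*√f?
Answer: -2742134/55 ≈ -49857.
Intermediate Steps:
I(f) = f^(3/2)
-49857 + V(I(1)) = -49857 + 1/(54 + 1^(3/2)) = -49857 + 1/(54 + 1) = -49857 + 1/55 = -2742134/55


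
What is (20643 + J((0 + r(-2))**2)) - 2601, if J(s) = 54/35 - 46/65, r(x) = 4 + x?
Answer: 1641898/91 ≈ 18043.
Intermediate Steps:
J(s) = 76/91 (J(s) = 54*(1/35) - 46*1/65 = 54/35 - 46/65 = 76/91)
(20643 + J((0 + r(-2))**2)) - 2601 = (20643 + 76/91) - 2601 = 1878589/91 - 2601 = 1641898/91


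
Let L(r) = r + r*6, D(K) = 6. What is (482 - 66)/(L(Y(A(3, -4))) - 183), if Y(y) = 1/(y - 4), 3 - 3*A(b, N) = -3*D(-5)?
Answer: -624/271 ≈ -2.3026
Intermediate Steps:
A(b, N) = 7 (A(b, N) = 1 - (-1)*6 = 1 - ⅓*(-18) = 1 + 6 = 7)
Y(y) = 1/(-4 + y)
L(r) = 7*r (L(r) = r + 6*r = 7*r)
(482 - 66)/(L(Y(A(3, -4))) - 183) = (482 - 66)/(7/(-4 + 7) - 183) = 416/(7/3 - 183) = 416/(-542/3) = 416*(-3/542) = -624/271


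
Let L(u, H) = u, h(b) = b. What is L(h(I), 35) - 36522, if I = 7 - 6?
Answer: -36521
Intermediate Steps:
I = 1
L(h(I), 35) - 36522 = 1 - 36522 = -36521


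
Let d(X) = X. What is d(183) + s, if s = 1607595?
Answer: 1607778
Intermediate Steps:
d(183) + s = 183 + 1607595 = 1607778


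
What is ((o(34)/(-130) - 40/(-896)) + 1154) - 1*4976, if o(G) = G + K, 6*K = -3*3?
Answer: -428087/112 ≈ -3822.2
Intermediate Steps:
K = -3/2 (K = (-3*3)/6 = (⅙)*(-9) = -3/2 ≈ -1.5000)
o(G) = -3/2 + G (o(G) = G - 3/2 = -3/2 + G)
((o(34)/(-130) - 40/(-896)) + 1154) - 1*4976 = (((-3/2 + 34)/(-130) - 40/(-896)) + 1154) - 1*4976 = (((65/2)*(-1/130) - 40*(-1/896)) + 1154) - 4976 = ((-¼ + 5/112) + 1154) - 4976 = (-23/112 + 1154) - 4976 = 129225/112 - 4976 = -428087/112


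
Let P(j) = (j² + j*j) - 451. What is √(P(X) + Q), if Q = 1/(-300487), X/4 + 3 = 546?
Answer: √851883591929495686/300487 ≈ 3071.6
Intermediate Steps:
X = 2172 (X = -12 + 4*546 = -12 + 2184 = 2172)
P(j) = -451 + 2*j² (P(j) = (j² + j²) - 451 = 2*j² - 451 = -451 + 2*j²)
Q = -1/300487 ≈ -3.3279e-6
√(P(X) + Q) = √((-451 + 2*2172²) - 1/300487) = √((-451 + 2*4717584) - 1/300487) = √((-451 + 9435168) - 1/300487) = √(9434717 - 1/300487) = √(2835009807178/300487) = √851883591929495686/300487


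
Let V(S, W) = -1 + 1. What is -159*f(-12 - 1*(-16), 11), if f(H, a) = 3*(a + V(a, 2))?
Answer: -5247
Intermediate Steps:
V(S, W) = 0
f(H, a) = 3*a (f(H, a) = 3*(a + 0) = 3*a)
-159*f(-12 - 1*(-16), 11) = -477*11 = -159*33 = -5247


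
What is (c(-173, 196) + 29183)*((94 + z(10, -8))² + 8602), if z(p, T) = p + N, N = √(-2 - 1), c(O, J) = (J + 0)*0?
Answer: 566587945 + 6070064*I*√3 ≈ 5.6659e+8 + 1.0514e+7*I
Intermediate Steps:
c(O, J) = 0 (c(O, J) = J*0 = 0)
N = I*√3 (N = √(-3) = I*√3 ≈ 1.732*I)
z(p, T) = p + I*√3
(c(-173, 196) + 29183)*((94 + z(10, -8))² + 8602) = (0 + 29183)*((94 + (10 + I*√3))² + 8602) = 29183*((104 + I*√3)² + 8602) = 29183*(8602 + (104 + I*√3)²) = 251032166 + 29183*(104 + I*√3)²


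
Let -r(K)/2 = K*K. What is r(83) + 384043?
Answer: 370265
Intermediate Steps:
r(K) = -2*K**2 (r(K) = -2*K*K = -2*K**2)
r(83) + 384043 = -2*83**2 + 384043 = -2*6889 + 384043 = -13778 + 384043 = 370265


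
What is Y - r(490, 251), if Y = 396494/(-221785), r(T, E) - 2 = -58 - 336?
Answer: 86543226/221785 ≈ 390.21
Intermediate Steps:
r(T, E) = -392 (r(T, E) = 2 + (-58 - 336) = 2 - 394 = -392)
Y = -396494/221785 (Y = 396494*(-1/221785) = -396494/221785 ≈ -1.7877)
Y - r(490, 251) = -396494/221785 - 1*(-392) = -396494/221785 + 392 = 86543226/221785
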